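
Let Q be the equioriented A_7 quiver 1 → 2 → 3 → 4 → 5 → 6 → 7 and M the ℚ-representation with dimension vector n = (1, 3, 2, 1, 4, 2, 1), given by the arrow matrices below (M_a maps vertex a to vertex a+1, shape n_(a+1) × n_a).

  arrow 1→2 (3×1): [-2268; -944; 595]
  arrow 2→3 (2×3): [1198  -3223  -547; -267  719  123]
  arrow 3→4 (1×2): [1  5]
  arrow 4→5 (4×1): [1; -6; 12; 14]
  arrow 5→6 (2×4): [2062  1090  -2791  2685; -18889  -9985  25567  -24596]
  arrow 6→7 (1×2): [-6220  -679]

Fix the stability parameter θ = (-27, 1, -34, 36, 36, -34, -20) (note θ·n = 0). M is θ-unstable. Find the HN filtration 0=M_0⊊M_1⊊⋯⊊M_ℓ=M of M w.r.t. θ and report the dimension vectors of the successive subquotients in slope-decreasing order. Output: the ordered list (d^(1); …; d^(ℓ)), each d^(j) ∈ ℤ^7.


Interval decomposition of M: I[1,7], I[2,2], I[2,3], I[5,5]^2, I[5,6].
HN type (ℓ=5): μ^(1)=36; μ^(2)=9/2; μ^(3)=1; μ^(4)=-33/2; μ^(5)=-27

((0, 0, 0, 0, 2, 0, 0); (0, 0, 0, 1, 1, 1, 1); (0, 1, 0, 0, 1, 1, 0); (0, 2, 2, 0, 0, 0, 0); (1, 0, 0, 0, 0, 0, 0))


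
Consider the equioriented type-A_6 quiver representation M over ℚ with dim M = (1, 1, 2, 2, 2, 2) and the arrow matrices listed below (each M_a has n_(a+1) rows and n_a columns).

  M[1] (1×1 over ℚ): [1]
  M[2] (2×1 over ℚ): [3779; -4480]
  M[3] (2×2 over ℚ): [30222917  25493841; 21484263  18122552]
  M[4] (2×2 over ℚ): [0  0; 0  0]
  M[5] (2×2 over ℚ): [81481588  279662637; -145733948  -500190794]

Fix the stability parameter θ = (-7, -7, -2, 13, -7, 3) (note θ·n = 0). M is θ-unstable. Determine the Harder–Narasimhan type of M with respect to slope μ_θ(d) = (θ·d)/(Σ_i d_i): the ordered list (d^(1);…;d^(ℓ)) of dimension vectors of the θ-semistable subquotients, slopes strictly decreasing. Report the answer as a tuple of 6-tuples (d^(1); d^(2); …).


Via rank(M_{q-1}∘⋯∘M_p): M ≅ I[1,4], I[3,4], I[5,6]^2.
μ_θ-semistable layers: μ^(1)=13; μ^(2)=3; μ^(3)=-2; μ^(4)=-7

((0, 0, 0, 2, 0, 0); (0, 0, 0, 0, 0, 2); (0, 0, 2, 0, 0, 0); (1, 1, 0, 0, 2, 0))


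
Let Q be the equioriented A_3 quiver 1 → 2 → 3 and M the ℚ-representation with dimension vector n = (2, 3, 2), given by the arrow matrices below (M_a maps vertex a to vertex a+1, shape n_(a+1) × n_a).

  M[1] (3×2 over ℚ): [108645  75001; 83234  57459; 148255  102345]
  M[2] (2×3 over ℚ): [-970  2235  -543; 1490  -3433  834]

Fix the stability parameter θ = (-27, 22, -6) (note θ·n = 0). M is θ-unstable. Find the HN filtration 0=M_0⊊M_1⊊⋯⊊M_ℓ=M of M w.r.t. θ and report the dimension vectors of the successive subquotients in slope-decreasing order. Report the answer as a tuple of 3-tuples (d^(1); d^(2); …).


Via rank(M_{q-1}∘⋯∘M_p): M ≅ I[1,3]^2, I[2,2].
μ_θ-semistable layers: μ^(1)=22; μ^(2)=8; μ^(3)=-27

((0, 1, 0); (0, 2, 2); (2, 0, 0))


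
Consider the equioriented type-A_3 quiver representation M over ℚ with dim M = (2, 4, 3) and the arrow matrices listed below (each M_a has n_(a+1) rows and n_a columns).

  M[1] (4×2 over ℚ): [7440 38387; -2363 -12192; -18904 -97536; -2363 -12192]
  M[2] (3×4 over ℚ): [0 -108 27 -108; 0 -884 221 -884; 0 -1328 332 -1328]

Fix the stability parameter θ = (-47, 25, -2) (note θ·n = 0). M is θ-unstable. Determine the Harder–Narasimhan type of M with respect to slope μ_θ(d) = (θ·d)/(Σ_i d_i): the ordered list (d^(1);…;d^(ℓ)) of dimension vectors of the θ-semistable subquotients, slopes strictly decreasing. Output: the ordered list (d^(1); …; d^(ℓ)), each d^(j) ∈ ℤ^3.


Interval decomposition of M: I[1,2]^2, I[2,2], I[2,3], I[3,3]^2.
HN type (ℓ=4): μ^(1)=25; μ^(2)=23/2; μ^(3)=-2; μ^(4)=-47

((0, 3, 0); (0, 1, 1); (0, 0, 2); (2, 0, 0))


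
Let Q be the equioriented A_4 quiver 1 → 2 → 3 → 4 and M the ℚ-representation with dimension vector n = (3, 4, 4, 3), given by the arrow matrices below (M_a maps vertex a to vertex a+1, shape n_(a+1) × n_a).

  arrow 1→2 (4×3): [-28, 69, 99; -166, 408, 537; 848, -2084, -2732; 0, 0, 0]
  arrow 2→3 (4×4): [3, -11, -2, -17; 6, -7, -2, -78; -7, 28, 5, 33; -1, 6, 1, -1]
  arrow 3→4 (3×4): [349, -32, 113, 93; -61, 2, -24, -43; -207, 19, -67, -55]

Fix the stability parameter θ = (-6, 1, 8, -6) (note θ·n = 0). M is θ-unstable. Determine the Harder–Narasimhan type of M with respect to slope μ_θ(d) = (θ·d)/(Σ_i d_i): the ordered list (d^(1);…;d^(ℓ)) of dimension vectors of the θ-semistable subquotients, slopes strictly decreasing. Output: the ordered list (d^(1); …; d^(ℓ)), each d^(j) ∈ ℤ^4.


Via rank(M_{q-1}∘⋯∘M_p): M ≅ I[1,1], I[1,4]^2, I[2,2], I[2,4], I[3,3].
μ_θ-semistable layers: μ^(1)=8; μ^(2)=1; μ^(3)=-6

((0, 0, 1, 0); (0, 4, 3, 3); (3, 0, 0, 0))


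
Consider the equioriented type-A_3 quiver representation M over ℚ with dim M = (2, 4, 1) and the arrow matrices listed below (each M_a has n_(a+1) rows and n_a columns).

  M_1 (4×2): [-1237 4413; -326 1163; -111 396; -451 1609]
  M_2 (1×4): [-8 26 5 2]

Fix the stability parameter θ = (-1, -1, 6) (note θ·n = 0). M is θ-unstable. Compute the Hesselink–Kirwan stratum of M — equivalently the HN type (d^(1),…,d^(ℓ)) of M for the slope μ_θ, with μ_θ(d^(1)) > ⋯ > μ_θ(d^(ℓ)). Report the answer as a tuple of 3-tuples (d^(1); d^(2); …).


Via rank(M_{q-1}∘⋯∘M_p): M ≅ I[1,2], I[1,3], I[2,2]^2.
μ_θ-semistable layers: μ^(1)=6; μ^(2)=-1

((0, 0, 1); (2, 4, 0))


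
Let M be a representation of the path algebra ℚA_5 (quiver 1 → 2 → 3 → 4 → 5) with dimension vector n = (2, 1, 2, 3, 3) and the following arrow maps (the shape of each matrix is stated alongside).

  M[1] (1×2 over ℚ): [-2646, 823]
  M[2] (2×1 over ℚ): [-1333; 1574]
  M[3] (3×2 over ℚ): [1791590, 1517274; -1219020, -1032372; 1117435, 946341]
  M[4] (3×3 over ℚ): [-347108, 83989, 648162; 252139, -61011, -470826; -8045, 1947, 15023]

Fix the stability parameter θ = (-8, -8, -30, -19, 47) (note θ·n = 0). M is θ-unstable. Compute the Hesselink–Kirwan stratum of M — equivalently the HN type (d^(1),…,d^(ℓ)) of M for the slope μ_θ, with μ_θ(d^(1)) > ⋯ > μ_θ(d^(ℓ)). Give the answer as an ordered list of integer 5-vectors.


Barcode: M ≅ I[1,1], I[1,5], I[3,3], I[4,5]^2. HN layers by μ_θ (5 steps, strictly decreasing):
  μ^(1)=47; μ^(2)=-8; μ^(3)=-65/4; μ^(4)=-19; μ^(5)=-30

((0, 0, 0, 0, 3); (1, 0, 0, 0, 0); (1, 1, 1, 1, 0); (0, 0, 0, 2, 0); (0, 0, 1, 0, 0))


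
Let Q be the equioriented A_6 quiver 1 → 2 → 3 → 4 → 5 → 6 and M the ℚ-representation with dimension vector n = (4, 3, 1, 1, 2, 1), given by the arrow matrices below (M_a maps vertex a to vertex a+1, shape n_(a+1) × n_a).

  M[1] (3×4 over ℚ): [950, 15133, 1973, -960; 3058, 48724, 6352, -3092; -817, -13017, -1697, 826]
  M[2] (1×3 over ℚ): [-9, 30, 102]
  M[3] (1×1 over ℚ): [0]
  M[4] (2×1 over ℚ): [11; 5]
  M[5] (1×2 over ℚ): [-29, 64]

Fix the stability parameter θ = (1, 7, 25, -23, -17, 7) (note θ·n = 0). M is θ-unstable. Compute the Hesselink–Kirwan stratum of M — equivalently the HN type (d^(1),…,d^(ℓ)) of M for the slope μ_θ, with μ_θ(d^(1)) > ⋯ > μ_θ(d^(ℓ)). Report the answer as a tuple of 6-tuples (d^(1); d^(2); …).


Via rank(M_{q-1}∘⋯∘M_p): M ≅ I[1,1], I[1,2]^2, I[1,3], I[4,6], I[5,5].
μ_θ-semistable layers: μ^(1)=25; μ^(2)=7; μ^(3)=1; μ^(4)=-17; μ^(5)=-23

((0, 0, 1, 0, 0, 0); (0, 3, 0, 0, 0, 1); (4, 0, 0, 0, 0, 0); (0, 0, 0, 0, 2, 0); (0, 0, 0, 1, 0, 0))


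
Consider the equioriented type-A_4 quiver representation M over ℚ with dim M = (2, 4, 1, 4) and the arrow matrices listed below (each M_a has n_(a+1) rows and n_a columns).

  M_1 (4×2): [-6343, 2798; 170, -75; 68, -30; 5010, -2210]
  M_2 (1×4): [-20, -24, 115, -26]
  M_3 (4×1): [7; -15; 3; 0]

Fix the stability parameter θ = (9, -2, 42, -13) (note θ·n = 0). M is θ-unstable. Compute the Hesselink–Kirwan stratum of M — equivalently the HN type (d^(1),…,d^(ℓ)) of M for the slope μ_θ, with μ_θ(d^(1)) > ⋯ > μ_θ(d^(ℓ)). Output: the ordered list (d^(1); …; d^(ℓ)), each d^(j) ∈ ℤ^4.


Via rank(M_{q-1}∘⋯∘M_p): M ≅ I[1,2], I[1,4], I[2,2]^2, I[4,4]^3.
μ_θ-semistable layers: μ^(1)=29/2; μ^(2)=7/2; μ^(3)=-2; μ^(4)=-13

((0, 0, 1, 1); (2, 2, 0, 0); (0, 2, 0, 0); (0, 0, 0, 3))


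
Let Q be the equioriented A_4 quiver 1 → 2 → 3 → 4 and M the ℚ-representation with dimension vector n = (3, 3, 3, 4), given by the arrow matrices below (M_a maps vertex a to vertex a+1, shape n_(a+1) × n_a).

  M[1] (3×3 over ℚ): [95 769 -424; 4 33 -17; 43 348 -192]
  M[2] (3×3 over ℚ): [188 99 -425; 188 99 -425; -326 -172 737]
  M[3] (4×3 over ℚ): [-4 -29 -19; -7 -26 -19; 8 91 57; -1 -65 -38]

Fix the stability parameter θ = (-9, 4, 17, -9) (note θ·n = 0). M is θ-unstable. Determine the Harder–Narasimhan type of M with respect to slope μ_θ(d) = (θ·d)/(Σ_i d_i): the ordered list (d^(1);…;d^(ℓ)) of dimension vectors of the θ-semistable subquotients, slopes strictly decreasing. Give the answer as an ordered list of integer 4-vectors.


Interval decomposition of M: I[1,2], I[1,3], I[1,4], I[3,4], I[4,4]^2.
HN type (ℓ=3): μ^(1)=17; μ^(2)=4; μ^(3)=-9

((0, 0, 1, 0); (0, 3, 2, 2); (3, 0, 0, 2))


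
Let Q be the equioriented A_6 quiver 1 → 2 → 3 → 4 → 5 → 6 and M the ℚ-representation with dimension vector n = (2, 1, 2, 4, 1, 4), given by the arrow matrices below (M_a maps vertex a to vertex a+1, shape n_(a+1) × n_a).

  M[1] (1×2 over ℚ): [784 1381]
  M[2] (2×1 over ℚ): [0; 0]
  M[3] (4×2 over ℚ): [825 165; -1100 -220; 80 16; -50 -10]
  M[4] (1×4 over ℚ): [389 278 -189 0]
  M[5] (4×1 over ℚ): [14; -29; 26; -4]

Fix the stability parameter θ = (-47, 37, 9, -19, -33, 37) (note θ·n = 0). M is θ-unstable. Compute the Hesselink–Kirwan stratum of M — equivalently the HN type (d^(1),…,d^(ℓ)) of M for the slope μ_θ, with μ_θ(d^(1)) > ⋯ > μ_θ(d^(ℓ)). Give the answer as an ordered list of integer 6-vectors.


Barcode: M ≅ I[1,1], I[1,2], I[3,3], I[3,6], I[4,4]^3, I[6,6]^3. HN layers by μ_θ (5 steps, strictly decreasing):
  μ^(1)=37; μ^(2)=9; μ^(3)=-43/3; μ^(4)=-19; μ^(5)=-47

((0, 1, 0, 0, 0, 4); (0, 0, 1, 0, 0, 0); (0, 0, 1, 1, 1, 0); (0, 0, 0, 3, 0, 0); (2, 0, 0, 0, 0, 0))


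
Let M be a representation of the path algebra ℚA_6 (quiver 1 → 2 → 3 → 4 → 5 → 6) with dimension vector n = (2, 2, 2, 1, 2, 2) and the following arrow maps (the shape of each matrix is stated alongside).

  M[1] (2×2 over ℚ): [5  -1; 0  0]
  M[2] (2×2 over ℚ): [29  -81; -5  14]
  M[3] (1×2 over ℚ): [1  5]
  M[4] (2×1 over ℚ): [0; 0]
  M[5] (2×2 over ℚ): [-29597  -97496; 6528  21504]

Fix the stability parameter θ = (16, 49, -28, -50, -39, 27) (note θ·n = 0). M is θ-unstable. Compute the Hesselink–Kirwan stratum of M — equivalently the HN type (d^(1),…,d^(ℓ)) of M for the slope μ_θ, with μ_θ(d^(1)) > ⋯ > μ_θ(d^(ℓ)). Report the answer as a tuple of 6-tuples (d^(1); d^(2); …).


Via rank(M_{q-1}∘⋯∘M_p): M ≅ I[1,1], I[1,4], I[2,3], I[5,5], I[5,6], I[6,6].
μ_θ-semistable layers: μ^(1)=27; μ^(2)=16; μ^(3)=21/2; μ^(4)=-13/4; μ^(5)=-39

((0, 0, 0, 0, 0, 2); (1, 0, 0, 0, 0, 0); (0, 1, 1, 0, 0, 0); (1, 1, 1, 1, 0, 0); (0, 0, 0, 0, 2, 0))


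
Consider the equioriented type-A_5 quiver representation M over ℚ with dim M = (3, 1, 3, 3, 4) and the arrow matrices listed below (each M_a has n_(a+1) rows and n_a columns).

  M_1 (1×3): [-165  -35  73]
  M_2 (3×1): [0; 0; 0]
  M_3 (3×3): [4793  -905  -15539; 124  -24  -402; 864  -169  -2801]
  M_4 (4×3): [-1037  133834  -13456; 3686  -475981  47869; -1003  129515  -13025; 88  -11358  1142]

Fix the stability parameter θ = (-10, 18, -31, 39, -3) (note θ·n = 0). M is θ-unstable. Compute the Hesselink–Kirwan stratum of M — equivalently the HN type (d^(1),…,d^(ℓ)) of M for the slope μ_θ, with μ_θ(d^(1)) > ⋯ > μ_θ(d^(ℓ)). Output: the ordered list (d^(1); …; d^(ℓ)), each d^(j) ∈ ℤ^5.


Barcode: M ≅ I[1,1]^2, I[1,2], I[3,4], I[3,5]^2, I[5,5]^2. HN layers by μ_θ (5 steps, strictly decreasing):
  μ^(1)=39; μ^(2)=18; μ^(3)=-3; μ^(4)=-10; μ^(5)=-31

((0, 0, 0, 1, 0); (0, 1, 0, 2, 2); (0, 0, 0, 0, 2); (3, 0, 0, 0, 0); (0, 0, 3, 0, 0))


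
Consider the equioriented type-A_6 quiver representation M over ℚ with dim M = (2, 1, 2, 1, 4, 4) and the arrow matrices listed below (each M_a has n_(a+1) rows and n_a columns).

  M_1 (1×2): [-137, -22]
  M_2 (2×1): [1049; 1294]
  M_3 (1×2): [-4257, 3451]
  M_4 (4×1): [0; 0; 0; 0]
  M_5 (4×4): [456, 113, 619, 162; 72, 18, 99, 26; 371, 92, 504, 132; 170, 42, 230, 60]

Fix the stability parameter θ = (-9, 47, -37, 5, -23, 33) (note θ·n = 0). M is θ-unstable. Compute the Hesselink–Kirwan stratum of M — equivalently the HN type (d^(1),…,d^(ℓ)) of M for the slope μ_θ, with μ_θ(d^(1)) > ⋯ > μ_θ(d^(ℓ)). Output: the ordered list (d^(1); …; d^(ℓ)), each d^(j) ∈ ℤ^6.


Barcode: M ≅ I[1,1], I[1,4], I[3,3], I[5,5], I[5,6]^3, I[6,6]. HN layers by μ_θ (5 steps, strictly decreasing):
  μ^(1)=33; μ^(2)=5; μ^(3)=-9; μ^(4)=-23; μ^(5)=-37

((0, 0, 0, 0, 0, 4); (0, 1, 1, 1, 0, 0); (2, 0, 0, 0, 0, 0); (0, 0, 0, 0, 4, 0); (0, 0, 1, 0, 0, 0))


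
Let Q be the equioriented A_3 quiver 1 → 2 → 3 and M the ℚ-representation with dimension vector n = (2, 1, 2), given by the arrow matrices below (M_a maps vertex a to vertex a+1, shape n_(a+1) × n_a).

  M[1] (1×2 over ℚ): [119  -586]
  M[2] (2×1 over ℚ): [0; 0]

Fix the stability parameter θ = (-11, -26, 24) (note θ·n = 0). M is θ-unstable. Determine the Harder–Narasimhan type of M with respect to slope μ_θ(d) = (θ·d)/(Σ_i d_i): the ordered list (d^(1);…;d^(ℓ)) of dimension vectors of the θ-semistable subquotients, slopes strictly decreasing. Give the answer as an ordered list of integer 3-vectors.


Via rank(M_{q-1}∘⋯∘M_p): M ≅ I[1,1], I[1,2], I[3,3]^2.
μ_θ-semistable layers: μ^(1)=24; μ^(2)=-11; μ^(3)=-37/2

((0, 0, 2); (1, 0, 0); (1, 1, 0))


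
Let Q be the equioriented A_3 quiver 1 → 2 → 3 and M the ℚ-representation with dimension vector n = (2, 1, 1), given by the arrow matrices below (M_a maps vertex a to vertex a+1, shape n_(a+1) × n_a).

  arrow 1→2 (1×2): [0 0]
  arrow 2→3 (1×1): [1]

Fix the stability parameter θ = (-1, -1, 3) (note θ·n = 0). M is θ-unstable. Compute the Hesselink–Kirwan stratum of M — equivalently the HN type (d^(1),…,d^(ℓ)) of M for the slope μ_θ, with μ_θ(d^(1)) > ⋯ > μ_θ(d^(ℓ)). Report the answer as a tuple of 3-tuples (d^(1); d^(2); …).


Via rank(M_{q-1}∘⋯∘M_p): M ≅ I[1,1]^2, I[2,3].
μ_θ-semistable layers: μ^(1)=3; μ^(2)=-1

((0, 0, 1); (2, 1, 0))


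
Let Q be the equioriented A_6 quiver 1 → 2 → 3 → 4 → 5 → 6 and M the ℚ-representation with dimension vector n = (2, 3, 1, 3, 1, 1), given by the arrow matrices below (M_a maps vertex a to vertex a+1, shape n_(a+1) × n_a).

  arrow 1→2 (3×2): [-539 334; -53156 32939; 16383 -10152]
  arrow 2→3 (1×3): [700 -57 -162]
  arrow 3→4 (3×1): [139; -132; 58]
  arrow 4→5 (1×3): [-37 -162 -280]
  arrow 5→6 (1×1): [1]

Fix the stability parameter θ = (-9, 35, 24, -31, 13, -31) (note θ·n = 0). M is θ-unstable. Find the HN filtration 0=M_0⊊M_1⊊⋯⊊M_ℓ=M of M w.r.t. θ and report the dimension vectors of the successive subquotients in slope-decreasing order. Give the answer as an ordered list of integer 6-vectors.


Via rank(M_{q-1}∘⋯∘M_p): M ≅ I[1,2], I[1,6], I[2,2], I[4,4]^2.
μ_θ-semistable layers: μ^(1)=35; μ^(2)=2; μ^(3)=-9; μ^(4)=-31

((0, 2, 0, 0, 0, 0); (0, 1, 1, 1, 1, 1); (2, 0, 0, 0, 0, 0); (0, 0, 0, 2, 0, 0))


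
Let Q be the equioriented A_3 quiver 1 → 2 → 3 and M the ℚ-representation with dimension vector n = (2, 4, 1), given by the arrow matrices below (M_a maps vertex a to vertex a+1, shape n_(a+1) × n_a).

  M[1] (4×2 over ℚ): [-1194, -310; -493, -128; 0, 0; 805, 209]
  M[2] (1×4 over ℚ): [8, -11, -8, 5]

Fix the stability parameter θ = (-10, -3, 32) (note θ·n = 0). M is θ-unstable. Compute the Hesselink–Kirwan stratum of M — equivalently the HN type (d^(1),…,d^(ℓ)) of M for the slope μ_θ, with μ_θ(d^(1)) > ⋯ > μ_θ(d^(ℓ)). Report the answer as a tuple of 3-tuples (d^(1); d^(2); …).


Barcode: M ≅ I[1,2], I[1,3], I[2,2]^2. HN layers by μ_θ (3 steps, strictly decreasing):
  μ^(1)=32; μ^(2)=-3; μ^(3)=-10

((0, 0, 1); (0, 4, 0); (2, 0, 0))


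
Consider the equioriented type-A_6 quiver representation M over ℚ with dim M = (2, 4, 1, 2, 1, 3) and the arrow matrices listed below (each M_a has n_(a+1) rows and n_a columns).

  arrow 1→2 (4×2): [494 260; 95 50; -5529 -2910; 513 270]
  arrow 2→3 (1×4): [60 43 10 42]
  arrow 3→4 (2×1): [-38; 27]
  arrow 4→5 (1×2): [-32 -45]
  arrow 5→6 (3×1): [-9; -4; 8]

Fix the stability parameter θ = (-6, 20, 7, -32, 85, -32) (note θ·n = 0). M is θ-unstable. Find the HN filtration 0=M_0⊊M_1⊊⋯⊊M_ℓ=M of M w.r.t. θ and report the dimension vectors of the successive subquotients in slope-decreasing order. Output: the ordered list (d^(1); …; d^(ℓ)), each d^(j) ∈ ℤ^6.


Via rank(M_{q-1}∘⋯∘M_p): M ≅ I[1,1], I[1,6], I[2,2]^3, I[4,4], I[6,6]^2.
μ_θ-semistable layers: μ^(1)=53/2; μ^(2)=20; μ^(3)=-5/3; μ^(4)=-6; μ^(5)=-32

((0, 0, 0, 0, 1, 1); (0, 3, 0, 0, 0, 0); (0, 1, 1, 1, 0, 0); (2, 0, 0, 0, 0, 0); (0, 0, 0, 1, 0, 2))


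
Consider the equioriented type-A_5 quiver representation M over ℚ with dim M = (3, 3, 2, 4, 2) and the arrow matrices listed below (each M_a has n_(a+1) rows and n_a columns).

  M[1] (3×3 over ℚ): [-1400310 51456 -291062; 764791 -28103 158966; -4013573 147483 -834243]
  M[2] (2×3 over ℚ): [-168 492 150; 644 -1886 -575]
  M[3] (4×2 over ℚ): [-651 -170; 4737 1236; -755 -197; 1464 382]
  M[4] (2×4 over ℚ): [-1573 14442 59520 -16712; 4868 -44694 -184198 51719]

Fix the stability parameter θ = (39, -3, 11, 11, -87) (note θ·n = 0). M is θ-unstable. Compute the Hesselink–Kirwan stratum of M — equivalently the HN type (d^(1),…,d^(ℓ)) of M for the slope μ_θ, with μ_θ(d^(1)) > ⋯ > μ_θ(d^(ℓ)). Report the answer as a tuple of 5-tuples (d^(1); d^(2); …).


Interval decomposition of M: I[1,2]^2, I[1,4], I[3,5], I[4,4], I[4,5].
HN type (ℓ=5): μ^(1)=18; μ^(2)=29/2; μ^(3)=11; μ^(4)=-65/3; μ^(5)=-38

((2, 2, 0, 0, 0); (1, 1, 1, 1, 0); (0, 0, 0, 1, 0); (0, 0, 1, 1, 1); (0, 0, 0, 1, 1))


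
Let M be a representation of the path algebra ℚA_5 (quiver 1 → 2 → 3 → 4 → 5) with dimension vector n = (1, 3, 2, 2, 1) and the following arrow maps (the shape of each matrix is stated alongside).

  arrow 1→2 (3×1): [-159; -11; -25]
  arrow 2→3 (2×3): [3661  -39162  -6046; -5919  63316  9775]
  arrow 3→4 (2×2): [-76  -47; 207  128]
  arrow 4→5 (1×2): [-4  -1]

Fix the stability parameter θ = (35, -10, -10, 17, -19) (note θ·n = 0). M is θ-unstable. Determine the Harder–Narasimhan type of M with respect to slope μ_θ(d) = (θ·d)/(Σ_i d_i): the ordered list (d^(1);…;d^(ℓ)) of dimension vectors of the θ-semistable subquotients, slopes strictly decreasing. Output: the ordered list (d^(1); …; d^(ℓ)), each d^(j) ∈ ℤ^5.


Interval decomposition of M: I[1,5], I[2,2], I[2,4].
HN type (ℓ=3): μ^(1)=17; μ^(2)=13/5; μ^(3)=-10

((0, 0, 0, 1, 0); (1, 1, 1, 1, 1); (0, 2, 1, 0, 0))


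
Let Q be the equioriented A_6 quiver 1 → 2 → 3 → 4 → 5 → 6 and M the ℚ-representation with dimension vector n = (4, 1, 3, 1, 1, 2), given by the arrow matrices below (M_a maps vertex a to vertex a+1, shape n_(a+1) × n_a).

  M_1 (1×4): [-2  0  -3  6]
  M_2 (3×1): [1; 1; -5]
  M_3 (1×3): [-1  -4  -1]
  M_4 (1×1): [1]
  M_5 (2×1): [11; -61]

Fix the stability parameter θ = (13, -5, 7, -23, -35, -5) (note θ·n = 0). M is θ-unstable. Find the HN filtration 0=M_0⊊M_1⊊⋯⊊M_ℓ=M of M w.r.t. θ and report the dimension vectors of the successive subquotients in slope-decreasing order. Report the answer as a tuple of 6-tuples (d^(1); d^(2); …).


Via rank(M_{q-1}∘⋯∘M_p): M ≅ I[1,1]^3, I[1,3], I[3,3], I[3,6], I[6,6].
μ_θ-semistable layers: μ^(1)=13; μ^(2)=7; μ^(3)=4; μ^(4)=-5; μ^(5)=-17

((3, 0, 0, 0, 0, 0); (0, 0, 2, 0, 0, 0); (1, 1, 0, 0, 0, 0); (0, 0, 0, 0, 0, 2); (0, 0, 1, 1, 1, 0))


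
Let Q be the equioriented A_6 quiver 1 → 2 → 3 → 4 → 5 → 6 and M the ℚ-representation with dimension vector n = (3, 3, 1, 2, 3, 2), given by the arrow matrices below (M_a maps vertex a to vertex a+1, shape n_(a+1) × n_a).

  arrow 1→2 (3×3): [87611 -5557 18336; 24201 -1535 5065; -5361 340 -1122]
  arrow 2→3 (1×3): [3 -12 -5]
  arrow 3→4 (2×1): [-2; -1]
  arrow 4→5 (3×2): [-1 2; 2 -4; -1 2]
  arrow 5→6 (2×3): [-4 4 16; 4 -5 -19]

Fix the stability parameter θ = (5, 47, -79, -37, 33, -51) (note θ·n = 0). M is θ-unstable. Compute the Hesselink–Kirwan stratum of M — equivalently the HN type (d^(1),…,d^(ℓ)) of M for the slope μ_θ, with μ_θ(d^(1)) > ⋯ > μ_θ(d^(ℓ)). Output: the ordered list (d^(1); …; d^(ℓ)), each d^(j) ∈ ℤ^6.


Via rank(M_{q-1}∘⋯∘M_p): M ≅ I[1,2]^2, I[1,4], I[4,6], I[5,5], I[5,6].
μ_θ-semistable layers: μ^(1)=47; μ^(2)=33; μ^(3)=5; μ^(4)=-9; μ^(5)=-16; μ^(6)=-37

((0, 2, 0, 0, 0, 0); (0, 0, 0, 0, 1, 0); (2, 0, 0, 0, 0, 0); (0, 0, 0, 0, 2, 2); (1, 1, 1, 1, 0, 0); (0, 0, 0, 1, 0, 0))


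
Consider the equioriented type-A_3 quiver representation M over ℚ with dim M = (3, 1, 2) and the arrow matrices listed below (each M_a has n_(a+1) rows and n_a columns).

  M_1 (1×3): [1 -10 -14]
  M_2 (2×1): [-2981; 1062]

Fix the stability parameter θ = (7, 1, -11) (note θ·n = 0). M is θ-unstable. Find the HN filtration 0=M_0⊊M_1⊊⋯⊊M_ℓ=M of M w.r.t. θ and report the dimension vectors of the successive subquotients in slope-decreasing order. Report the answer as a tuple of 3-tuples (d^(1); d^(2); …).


Interval decomposition of M: I[1,1]^2, I[1,3], I[3,3].
HN type (ℓ=3): μ^(1)=7; μ^(2)=-1; μ^(3)=-11

((2, 0, 0); (1, 1, 1); (0, 0, 1))


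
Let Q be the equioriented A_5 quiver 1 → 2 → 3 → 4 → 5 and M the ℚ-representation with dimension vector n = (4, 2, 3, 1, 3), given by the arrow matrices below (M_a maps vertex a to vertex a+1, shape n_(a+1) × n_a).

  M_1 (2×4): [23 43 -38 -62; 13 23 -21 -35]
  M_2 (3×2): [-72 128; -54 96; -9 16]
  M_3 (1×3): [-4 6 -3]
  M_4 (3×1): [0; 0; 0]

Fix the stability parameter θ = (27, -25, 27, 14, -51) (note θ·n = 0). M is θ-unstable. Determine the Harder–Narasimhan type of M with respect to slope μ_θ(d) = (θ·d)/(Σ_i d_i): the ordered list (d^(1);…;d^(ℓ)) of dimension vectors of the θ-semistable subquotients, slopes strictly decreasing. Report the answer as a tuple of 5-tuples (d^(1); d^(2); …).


Barcode: M ≅ I[1,1]^2, I[1,2], I[1,4], I[3,3]^2, I[5,5]^3. HN layers by μ_θ (4 steps, strictly decreasing):
  μ^(1)=27; μ^(2)=41/2; μ^(3)=1; μ^(4)=-51

((2, 0, 2, 0, 0); (0, 0, 1, 1, 0); (2, 2, 0, 0, 0); (0, 0, 0, 0, 3))


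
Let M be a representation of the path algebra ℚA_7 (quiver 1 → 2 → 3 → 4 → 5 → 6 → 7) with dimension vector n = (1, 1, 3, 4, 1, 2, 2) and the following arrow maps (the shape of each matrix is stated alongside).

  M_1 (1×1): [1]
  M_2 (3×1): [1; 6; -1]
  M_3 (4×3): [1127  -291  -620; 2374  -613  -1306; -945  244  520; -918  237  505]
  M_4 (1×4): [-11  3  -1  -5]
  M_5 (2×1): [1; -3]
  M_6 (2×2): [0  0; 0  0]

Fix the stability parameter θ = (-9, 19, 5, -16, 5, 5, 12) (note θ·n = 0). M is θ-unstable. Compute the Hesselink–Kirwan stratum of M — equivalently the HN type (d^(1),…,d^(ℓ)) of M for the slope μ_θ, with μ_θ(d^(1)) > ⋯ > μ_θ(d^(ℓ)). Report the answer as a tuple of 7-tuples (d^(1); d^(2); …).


Barcode: M ≅ I[1,6], I[3,4]^2, I[4,4], I[6,6], I[7,7]^2. HN layers by μ_θ (6 steps, strictly decreasing):
  μ^(1)=12; μ^(2)=5; μ^(3)=8/3; μ^(4)=-11/2; μ^(5)=-9; μ^(6)=-16

((0, 0, 0, 0, 0, 0, 2); (0, 0, 0, 0, 1, 2, 0); (0, 1, 1, 1, 0, 0, 0); (0, 0, 2, 2, 0, 0, 0); (1, 0, 0, 0, 0, 0, 0); (0, 0, 0, 1, 0, 0, 0))


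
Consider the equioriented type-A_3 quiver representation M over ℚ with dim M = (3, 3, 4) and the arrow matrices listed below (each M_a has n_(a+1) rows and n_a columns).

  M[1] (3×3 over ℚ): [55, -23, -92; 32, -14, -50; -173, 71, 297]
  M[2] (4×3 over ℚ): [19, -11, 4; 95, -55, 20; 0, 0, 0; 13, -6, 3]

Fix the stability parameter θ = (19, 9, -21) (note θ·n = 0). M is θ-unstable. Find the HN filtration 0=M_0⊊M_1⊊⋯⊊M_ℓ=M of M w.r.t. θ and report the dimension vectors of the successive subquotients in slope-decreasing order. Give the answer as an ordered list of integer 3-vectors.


Interval decomposition of M: I[1,2], I[1,3]^2, I[3,3]^2.
HN type (ℓ=3): μ^(1)=14; μ^(2)=7/3; μ^(3)=-21

((1, 1, 0); (2, 2, 2); (0, 0, 2))


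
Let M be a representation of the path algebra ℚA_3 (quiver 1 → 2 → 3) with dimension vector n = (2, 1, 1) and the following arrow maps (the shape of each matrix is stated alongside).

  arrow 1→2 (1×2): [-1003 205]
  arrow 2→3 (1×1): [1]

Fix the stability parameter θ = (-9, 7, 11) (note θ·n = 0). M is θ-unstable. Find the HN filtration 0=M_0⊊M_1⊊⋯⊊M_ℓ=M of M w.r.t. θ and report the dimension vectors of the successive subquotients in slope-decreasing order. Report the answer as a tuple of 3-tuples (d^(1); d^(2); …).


Barcode: M ≅ I[1,1], I[1,3]. HN layers by μ_θ (3 steps, strictly decreasing):
  μ^(1)=11; μ^(2)=7; μ^(3)=-9

((0, 0, 1); (0, 1, 0); (2, 0, 0))


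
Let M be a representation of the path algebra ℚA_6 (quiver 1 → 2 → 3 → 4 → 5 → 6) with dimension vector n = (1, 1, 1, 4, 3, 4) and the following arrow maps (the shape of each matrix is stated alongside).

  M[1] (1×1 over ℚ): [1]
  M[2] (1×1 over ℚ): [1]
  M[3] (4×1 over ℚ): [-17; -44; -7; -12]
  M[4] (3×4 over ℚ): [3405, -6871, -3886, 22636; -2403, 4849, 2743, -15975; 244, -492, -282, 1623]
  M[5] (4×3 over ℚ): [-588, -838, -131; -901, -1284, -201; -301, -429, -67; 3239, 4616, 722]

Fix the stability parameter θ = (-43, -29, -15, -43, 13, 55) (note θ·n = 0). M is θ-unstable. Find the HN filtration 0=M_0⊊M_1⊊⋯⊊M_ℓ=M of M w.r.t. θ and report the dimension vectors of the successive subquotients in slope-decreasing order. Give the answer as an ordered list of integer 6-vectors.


Interval decomposition of M: I[1,6], I[4,4], I[4,6]^2, I[6,6].
HN type (ℓ=4): μ^(1)=55; μ^(2)=13; μ^(3)=-29; μ^(4)=-43

((0, 0, 0, 0, 0, 4); (0, 0, 0, 0, 3, 0); (0, 1, 1, 1, 0, 0); (1, 0, 0, 3, 0, 0))


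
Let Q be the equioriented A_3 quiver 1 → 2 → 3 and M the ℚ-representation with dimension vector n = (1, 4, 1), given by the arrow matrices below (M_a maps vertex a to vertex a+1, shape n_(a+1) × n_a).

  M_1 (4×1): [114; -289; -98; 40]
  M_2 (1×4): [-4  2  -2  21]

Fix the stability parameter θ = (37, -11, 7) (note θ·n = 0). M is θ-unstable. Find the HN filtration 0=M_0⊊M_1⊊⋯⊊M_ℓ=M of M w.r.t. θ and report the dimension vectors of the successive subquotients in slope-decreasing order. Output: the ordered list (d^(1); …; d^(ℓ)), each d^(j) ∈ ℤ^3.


Interval decomposition of M: I[1,3], I[2,2]^3.
HN type (ℓ=2): μ^(1)=11; μ^(2)=-11

((1, 1, 1); (0, 3, 0))


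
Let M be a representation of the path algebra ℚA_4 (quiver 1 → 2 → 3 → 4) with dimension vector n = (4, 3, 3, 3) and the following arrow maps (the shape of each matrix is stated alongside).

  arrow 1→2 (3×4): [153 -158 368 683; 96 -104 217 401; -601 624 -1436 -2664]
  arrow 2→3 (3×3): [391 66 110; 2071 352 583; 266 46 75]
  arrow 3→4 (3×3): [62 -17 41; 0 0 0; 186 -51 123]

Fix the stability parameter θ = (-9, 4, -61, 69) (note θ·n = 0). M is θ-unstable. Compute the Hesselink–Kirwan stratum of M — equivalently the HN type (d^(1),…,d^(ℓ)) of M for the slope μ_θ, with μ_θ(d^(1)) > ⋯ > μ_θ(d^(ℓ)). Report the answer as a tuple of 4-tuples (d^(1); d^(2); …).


Interval decomposition of M: I[1,1], I[1,2], I[1,3], I[1,4], I[3,3], I[4,4]^2.
HN type (ℓ=5): μ^(1)=69; μ^(2)=4; μ^(3)=-9; μ^(4)=-22; μ^(5)=-61

((0, 0, 0, 3); (0, 1, 0, 0); (2, 0, 0, 0); (2, 2, 2, 0); (0, 0, 1, 0))


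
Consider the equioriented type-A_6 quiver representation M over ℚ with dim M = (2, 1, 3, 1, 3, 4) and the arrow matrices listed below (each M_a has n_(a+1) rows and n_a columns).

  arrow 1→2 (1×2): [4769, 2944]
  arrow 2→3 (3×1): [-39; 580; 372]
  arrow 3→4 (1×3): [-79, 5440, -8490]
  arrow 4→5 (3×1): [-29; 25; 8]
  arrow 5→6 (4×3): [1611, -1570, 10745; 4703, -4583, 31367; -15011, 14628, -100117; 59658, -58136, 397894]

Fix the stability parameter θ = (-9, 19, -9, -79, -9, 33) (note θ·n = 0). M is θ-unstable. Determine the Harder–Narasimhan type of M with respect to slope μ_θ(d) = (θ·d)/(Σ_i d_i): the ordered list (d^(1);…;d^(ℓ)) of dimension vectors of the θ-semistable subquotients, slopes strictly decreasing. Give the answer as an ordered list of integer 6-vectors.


Barcode: M ≅ I[1,1], I[1,6], I[3,3]^2, I[5,5], I[5,6], I[6,6]^2. HN layers by μ_θ (3 steps, strictly decreasing):
  μ^(1)=33; μ^(2)=-9; μ^(3)=-39/2

((0, 0, 0, 0, 0, 4); (1, 0, 2, 0, 3, 0); (1, 1, 1, 1, 0, 0))


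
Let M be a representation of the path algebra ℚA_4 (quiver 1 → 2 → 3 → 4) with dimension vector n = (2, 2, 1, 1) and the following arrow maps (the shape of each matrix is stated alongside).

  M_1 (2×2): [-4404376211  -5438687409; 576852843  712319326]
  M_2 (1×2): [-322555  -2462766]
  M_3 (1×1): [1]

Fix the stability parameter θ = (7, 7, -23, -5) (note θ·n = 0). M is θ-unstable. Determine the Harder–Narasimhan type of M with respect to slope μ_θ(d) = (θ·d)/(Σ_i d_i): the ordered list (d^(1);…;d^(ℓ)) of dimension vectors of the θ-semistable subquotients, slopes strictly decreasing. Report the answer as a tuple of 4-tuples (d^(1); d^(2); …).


Via rank(M_{q-1}∘⋯∘M_p): M ≅ I[1,2], I[1,4].
μ_θ-semistable layers: μ^(1)=7; μ^(2)=-7/2

((1, 1, 0, 0); (1, 1, 1, 1))


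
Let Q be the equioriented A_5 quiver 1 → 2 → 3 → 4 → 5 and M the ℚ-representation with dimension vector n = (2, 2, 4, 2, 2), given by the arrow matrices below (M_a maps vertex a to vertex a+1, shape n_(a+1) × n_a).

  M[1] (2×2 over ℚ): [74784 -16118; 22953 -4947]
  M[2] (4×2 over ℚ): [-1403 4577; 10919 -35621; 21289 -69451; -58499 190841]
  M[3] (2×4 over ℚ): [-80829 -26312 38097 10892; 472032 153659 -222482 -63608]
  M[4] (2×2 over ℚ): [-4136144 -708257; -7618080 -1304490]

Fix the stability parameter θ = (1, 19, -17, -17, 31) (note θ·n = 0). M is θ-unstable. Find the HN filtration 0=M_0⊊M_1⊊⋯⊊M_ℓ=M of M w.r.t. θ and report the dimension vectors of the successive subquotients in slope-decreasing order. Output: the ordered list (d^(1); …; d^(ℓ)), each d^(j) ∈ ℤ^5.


Barcode: M ≅ I[1,2], I[1,5], I[3,3]^2, I[3,4], I[5,5]. HN layers by μ_θ (5 steps, strictly decreasing):
  μ^(1)=31; μ^(2)=19; μ^(3)=1; μ^(4)=-7/2; μ^(5)=-17

((0, 0, 0, 0, 2); (0, 1, 0, 0, 0); (1, 0, 0, 0, 0); (1, 1, 1, 1, 0); (0, 0, 3, 1, 0))


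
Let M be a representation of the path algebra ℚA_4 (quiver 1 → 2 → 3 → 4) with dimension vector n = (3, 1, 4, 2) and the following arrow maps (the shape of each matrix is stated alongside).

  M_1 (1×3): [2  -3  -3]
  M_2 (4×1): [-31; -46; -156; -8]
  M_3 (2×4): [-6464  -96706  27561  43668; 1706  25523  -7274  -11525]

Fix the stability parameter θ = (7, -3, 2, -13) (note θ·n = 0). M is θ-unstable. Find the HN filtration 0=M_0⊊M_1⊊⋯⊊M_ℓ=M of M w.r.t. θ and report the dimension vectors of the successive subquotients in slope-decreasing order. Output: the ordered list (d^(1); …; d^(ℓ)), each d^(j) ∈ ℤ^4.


Via rank(M_{q-1}∘⋯∘M_p): M ≅ I[1,1]^2, I[1,3], I[3,3], I[3,4]^2.
μ_θ-semistable layers: μ^(1)=7; μ^(2)=2; μ^(3)=-11/2

((2, 0, 0, 0); (1, 1, 2, 0); (0, 0, 2, 2))


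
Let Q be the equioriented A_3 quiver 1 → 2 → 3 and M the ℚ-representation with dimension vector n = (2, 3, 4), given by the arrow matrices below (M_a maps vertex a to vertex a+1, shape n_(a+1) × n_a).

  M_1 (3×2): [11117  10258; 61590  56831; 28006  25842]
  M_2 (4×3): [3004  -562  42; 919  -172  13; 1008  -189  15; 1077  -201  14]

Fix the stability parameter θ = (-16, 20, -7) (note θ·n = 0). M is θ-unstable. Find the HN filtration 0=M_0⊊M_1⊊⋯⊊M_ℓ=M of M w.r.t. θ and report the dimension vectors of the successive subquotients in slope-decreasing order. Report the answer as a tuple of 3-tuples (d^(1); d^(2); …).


Interval decomposition of M: I[1,3]^2, I[2,2], I[3,3]^2.
HN type (ℓ=4): μ^(1)=20; μ^(2)=13/2; μ^(3)=-7; μ^(4)=-16

((0, 1, 0); (0, 2, 2); (0, 0, 2); (2, 0, 0))


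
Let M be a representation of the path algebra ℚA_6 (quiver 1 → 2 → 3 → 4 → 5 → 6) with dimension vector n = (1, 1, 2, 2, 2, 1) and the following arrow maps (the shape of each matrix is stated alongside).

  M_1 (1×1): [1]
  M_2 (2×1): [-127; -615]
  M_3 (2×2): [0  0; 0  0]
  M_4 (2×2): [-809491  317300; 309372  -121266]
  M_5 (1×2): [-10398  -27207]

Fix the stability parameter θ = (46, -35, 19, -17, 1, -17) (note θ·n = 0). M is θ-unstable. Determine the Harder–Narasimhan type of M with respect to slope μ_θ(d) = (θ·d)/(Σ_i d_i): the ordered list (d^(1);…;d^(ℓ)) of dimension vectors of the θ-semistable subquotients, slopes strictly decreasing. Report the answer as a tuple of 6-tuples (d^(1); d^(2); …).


Via rank(M_{q-1}∘⋯∘M_p): M ≅ I[1,3], I[3,3], I[4,5], I[4,6].
μ_θ-semistable layers: μ^(1)=19; μ^(2)=11/2; μ^(3)=1; μ^(4)=-8; μ^(5)=-17

((0, 0, 2, 0, 0, 0); (1, 1, 0, 0, 0, 0); (0, 0, 0, 0, 1, 0); (0, 0, 0, 0, 1, 1); (0, 0, 0, 2, 0, 0))


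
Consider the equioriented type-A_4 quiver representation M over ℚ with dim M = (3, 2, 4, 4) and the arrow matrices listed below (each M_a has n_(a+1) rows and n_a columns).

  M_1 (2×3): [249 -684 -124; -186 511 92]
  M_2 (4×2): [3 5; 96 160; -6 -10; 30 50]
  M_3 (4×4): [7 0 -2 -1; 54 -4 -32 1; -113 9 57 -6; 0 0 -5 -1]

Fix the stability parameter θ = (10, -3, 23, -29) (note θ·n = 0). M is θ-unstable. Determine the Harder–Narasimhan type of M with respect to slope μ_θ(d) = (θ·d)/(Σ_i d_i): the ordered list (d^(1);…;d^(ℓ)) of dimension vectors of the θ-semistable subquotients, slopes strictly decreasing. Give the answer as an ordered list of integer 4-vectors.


Barcode: M ≅ I[1,1], I[1,2], I[1,4], I[3,4]^3. HN layers by μ_θ (4 steps, strictly decreasing):
  μ^(1)=10; μ^(2)=7/2; μ^(3)=1/4; μ^(4)=-3

((1, 0, 0, 0); (1, 1, 0, 0); (1, 1, 1, 1); (0, 0, 3, 3))


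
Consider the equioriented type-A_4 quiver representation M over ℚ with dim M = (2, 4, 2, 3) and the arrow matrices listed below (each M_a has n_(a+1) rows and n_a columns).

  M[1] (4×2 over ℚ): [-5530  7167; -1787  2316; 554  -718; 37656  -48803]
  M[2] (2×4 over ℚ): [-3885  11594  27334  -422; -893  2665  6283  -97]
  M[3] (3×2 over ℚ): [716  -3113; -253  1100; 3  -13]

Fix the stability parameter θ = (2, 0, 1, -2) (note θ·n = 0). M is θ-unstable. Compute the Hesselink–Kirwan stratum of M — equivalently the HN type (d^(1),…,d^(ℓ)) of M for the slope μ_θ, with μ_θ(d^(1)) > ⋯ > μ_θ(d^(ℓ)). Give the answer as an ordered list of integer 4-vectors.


Interval decomposition of M: I[1,4]^2, I[2,2]^2, I[4,4].
HN type (ℓ=3): μ^(1)=1/4; μ^(2)=0; μ^(3)=-2

((2, 2, 2, 2); (0, 2, 0, 0); (0, 0, 0, 1))


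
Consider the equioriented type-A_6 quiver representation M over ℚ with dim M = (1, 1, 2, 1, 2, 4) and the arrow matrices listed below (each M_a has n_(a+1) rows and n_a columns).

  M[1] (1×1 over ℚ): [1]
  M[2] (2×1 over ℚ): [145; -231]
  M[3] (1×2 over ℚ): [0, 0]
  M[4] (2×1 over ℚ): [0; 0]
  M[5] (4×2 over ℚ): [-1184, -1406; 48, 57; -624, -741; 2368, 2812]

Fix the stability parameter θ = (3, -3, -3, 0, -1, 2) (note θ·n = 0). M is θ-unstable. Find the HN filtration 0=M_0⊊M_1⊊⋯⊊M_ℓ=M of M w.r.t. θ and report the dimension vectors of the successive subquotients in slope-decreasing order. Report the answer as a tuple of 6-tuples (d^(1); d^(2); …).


Barcode: M ≅ I[1,3], I[3,3], I[4,4], I[5,5], I[5,6], I[6,6]^3. HN layers by μ_θ (4 steps, strictly decreasing):
  μ^(1)=2; μ^(2)=0; μ^(3)=-1; μ^(4)=-3

((0, 0, 0, 0, 0, 4); (0, 0, 0, 1, 0, 0); (1, 1, 1, 0, 2, 0); (0, 0, 1, 0, 0, 0))


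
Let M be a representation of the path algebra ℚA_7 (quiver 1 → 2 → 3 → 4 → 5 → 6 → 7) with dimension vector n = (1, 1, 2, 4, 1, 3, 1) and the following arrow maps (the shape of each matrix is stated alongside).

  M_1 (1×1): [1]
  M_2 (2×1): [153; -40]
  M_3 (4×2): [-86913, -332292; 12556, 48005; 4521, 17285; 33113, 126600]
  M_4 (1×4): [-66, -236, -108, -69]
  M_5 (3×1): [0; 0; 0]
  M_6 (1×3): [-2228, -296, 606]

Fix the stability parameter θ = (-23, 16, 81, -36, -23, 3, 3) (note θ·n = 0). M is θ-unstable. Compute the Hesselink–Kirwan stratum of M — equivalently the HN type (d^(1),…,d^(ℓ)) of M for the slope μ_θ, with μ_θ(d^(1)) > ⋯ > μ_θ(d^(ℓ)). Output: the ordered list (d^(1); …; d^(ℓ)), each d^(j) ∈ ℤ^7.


Via rank(M_{q-1}∘⋯∘M_p): M ≅ I[1,5], I[3,4], I[4,4]^2, I[6,6]^2, I[6,7].
μ_θ-semistable layers: μ^(1)=45/2; μ^(2)=19/2; μ^(3)=3; μ^(4)=-23; μ^(5)=-36

((0, 0, 1, 1, 0, 0, 0); (0, 1, 1, 1, 1, 0, 0); (0, 0, 0, 0, 0, 3, 1); (1, 0, 0, 0, 0, 0, 0); (0, 0, 0, 2, 0, 0, 0))


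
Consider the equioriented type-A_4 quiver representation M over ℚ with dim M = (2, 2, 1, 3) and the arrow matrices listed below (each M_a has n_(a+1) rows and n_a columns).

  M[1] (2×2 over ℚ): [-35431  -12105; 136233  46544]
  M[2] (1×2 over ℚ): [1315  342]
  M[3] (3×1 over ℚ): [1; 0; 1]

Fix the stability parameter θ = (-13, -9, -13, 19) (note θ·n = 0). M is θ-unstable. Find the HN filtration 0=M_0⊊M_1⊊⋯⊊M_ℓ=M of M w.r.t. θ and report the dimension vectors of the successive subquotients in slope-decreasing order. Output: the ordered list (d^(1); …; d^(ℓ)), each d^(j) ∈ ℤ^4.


Interval decomposition of M: I[1,2], I[1,4], I[4,4]^2.
HN type (ℓ=4): μ^(1)=19; μ^(2)=-9; μ^(3)=-11; μ^(4)=-13

((0, 0, 0, 3); (0, 1, 0, 0); (0, 1, 1, 0); (2, 0, 0, 0))


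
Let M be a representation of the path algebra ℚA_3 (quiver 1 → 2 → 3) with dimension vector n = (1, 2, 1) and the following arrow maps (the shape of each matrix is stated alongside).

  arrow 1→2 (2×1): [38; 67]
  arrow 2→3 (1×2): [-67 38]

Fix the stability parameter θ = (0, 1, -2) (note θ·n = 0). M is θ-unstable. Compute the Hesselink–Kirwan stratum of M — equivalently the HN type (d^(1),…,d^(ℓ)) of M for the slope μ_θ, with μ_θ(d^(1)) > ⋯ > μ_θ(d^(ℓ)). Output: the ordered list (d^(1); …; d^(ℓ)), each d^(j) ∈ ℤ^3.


Via rank(M_{q-1}∘⋯∘M_p): M ≅ I[1,2], I[2,3].
μ_θ-semistable layers: μ^(1)=1; μ^(2)=0; μ^(3)=-1/2

((0, 1, 0); (1, 0, 0); (0, 1, 1))


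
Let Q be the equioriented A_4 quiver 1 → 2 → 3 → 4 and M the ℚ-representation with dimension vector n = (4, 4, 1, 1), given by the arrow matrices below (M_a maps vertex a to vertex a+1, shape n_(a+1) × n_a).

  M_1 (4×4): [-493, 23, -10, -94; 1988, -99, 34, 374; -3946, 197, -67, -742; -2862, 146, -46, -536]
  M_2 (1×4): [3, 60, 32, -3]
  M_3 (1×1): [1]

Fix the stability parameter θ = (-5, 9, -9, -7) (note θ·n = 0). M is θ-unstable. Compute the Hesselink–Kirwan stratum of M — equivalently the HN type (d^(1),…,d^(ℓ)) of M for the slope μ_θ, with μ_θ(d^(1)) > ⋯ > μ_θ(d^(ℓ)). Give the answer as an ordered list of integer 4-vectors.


Via rank(M_{q-1}∘⋯∘M_p): M ≅ I[1,2]^3, I[1,4].
μ_θ-semistable layers: μ^(1)=9; μ^(2)=-7/3; μ^(3)=-5

((0, 3, 0, 0); (0, 1, 1, 1); (4, 0, 0, 0))


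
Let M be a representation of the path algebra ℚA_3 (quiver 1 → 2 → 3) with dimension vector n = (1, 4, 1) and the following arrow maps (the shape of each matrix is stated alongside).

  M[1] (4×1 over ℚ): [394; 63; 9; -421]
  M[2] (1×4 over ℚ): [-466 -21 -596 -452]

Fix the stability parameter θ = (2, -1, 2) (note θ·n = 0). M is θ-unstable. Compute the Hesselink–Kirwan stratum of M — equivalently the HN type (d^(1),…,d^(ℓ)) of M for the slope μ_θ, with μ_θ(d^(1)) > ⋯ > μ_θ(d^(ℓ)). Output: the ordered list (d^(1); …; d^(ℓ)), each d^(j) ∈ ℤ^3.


Via rank(M_{q-1}∘⋯∘M_p): M ≅ I[1,3], I[2,2]^3.
μ_θ-semistable layers: μ^(1)=2; μ^(2)=1/2; μ^(3)=-1

((0, 0, 1); (1, 1, 0); (0, 3, 0))
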